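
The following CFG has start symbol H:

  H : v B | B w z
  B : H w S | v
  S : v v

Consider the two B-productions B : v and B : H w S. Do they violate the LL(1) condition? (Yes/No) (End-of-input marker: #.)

Yes

FIRST(v) = { v } and FIRST(H w S) = { v }.
Both contain v, so the two alternatives are not disjoint — LL(1) conflict.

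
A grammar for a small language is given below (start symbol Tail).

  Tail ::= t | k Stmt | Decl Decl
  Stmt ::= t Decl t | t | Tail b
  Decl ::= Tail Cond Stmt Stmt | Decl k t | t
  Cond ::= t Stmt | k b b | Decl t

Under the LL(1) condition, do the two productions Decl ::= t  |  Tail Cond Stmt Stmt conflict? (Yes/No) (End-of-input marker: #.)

FIRST(t) = { t } and FIRST(Tail Cond Stmt Stmt) = { k, t }.
Both contain t, so the two alternatives are not disjoint — LL(1) conflict.

Yes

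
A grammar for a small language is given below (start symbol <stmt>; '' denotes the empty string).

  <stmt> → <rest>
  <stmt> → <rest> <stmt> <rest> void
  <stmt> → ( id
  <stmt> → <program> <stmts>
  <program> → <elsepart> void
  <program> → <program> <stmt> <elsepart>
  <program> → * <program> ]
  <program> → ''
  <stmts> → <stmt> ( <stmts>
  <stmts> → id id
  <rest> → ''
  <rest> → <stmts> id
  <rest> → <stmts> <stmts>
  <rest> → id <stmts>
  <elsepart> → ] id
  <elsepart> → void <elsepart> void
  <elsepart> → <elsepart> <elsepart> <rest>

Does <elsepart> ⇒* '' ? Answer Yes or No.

Nullable nonterminals: <program>, <rest>, <stmt>.
No production of <elsepart> has an RHS whose symbols are all nullable, so <elsepart> is not nullable.

No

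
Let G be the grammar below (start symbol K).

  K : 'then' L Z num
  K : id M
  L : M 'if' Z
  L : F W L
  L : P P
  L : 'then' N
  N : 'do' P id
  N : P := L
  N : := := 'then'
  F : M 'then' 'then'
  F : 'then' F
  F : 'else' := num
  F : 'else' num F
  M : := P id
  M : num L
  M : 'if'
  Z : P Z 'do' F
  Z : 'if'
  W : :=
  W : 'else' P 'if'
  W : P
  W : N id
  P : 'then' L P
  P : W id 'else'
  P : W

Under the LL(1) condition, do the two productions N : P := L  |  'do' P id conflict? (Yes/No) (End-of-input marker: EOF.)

FIRST(P := L) = { 'do', 'else', 'then', := } and FIRST('do' P id) = { 'do' }.
Both contain 'do', so the two alternatives are not disjoint — LL(1) conflict.

Yes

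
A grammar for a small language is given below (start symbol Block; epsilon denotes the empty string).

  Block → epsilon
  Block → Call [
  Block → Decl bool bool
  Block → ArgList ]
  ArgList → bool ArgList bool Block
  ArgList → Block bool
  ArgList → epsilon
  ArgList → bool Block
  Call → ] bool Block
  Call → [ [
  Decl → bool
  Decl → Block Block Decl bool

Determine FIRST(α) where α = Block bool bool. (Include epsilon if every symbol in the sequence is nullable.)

{ [, ], bool }

Add FIRST(Block)\{epsilon} = { [, ], bool }; Block is nullable, continue.
bool is a terminal; add {bool} and stop.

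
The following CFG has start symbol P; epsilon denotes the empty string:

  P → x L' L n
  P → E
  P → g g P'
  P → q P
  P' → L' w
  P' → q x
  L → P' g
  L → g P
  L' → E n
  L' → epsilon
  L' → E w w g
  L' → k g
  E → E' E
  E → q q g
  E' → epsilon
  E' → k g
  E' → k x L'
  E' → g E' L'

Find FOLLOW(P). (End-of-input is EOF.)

{ EOF, n }

P is the start symbol, so EOF ∈ FOLLOW(P).
In P → q P: P is at the end, add FOLLOW(P) = { EOF, n }.
In L → g P: P is at the end, add FOLLOW(L) = { n }.
Union: FOLLOW(P) = { EOF, n }.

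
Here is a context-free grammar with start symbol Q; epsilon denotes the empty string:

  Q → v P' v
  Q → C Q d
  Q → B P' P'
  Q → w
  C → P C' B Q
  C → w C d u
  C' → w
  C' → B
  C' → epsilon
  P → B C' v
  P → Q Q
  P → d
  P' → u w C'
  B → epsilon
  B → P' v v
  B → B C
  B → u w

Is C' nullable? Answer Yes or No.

Yes

C' has an epsilon-production, so C' ⇒ epsilon.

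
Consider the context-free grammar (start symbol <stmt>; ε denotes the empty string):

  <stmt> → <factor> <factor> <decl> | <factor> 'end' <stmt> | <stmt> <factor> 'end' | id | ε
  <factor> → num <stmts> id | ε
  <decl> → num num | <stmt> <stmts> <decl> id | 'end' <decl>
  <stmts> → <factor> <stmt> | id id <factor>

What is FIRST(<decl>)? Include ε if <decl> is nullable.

{ 'end', id, num }

<decl> → num num contributes {num}.
From <decl> → <stmt> <stmts> <decl> id: <stmt>, <stmts> nullable, take FIRST(<stmt>) ∪ FIRST(<stmts>) ∪ FIRST(<decl>) = { 'end', id, num }.
<decl> → 'end' <decl> contributes {'end'}.
Union: FIRST(<decl>) = { 'end', id, num }.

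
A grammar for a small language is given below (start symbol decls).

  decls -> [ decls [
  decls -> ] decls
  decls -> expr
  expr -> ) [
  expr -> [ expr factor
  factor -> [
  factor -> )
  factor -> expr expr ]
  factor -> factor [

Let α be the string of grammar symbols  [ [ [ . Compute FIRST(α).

[ is a terminal; add {[} and stop.

{ [ }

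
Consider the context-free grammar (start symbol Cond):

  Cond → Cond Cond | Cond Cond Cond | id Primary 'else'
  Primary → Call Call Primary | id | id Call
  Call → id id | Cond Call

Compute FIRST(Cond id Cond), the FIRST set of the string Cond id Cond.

Add FIRST(Cond) = { id }; Cond is not nullable, stop.

{ id }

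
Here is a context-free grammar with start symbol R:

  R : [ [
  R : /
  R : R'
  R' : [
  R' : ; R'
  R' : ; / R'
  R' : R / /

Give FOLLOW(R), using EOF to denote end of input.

R is the start symbol, so EOF ∈ FOLLOW(R).
In R' : R / /: add FIRST(/ /) = { / }.
Union: FOLLOW(R) = { EOF, / }.

{ EOF, / }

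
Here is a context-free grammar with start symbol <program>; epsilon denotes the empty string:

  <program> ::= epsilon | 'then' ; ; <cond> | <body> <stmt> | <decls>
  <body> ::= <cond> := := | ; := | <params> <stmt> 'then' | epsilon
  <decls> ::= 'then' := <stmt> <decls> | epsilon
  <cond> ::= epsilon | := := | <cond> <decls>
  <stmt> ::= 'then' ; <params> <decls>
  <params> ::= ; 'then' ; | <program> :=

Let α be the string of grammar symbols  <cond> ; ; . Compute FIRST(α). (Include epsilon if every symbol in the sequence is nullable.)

{ 'then', :=, ; }

Add FIRST(<cond>)\{epsilon} = { 'then', := }; <cond> is nullable, continue.
; is a terminal; add {;} and stop.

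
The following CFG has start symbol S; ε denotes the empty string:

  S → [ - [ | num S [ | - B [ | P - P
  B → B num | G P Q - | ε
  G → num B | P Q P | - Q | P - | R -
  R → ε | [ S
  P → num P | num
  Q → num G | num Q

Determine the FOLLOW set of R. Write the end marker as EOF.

{ - }

In G → R -: add FIRST(-) = { - }.
Union: FOLLOW(R) = { - }.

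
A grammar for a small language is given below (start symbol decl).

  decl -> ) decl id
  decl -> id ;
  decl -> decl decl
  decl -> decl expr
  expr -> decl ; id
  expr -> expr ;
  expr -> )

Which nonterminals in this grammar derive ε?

{ } (none)

No nonterminal has an empty production or an RHS whose symbols are all nullable.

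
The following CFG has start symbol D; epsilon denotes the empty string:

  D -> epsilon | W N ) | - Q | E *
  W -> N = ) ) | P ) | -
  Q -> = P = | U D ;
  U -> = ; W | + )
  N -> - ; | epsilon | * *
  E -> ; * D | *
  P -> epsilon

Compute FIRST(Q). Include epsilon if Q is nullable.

Q -> = P = contributes {=}.
From Q -> U D ;: add FIRST(U) = { +, = }.
Union: FIRST(Q) = { +, = }.

{ +, = }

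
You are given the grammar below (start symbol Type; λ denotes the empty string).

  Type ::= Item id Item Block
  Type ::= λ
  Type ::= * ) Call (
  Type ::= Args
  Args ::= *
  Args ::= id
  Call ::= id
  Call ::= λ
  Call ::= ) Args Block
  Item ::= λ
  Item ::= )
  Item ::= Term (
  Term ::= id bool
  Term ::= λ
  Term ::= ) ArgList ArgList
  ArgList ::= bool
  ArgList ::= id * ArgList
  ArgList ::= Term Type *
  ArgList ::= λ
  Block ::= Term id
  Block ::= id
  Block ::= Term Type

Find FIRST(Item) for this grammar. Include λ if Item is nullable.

{ (, ), id, λ }

Item ::= λ contributes λ.
Item ::= ) contributes {)}.
From Item ::= Term (: Term nullable, take FIRST(Term) ∪ {(} = { (, ), id }.
Union: FIRST(Item) = { (, ), id, λ }.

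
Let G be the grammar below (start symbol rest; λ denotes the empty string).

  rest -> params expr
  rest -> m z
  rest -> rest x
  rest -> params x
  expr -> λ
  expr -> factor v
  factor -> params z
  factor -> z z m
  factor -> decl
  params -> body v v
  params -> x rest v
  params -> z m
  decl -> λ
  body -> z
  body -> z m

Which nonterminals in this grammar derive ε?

Directly nullable (have an λ-production): expr, decl.
factor -> decl with every symbol nullable, so factor is nullable.
No other nonterminal has a production whose RHS symbols are all nullable.

{ decl, expr, factor }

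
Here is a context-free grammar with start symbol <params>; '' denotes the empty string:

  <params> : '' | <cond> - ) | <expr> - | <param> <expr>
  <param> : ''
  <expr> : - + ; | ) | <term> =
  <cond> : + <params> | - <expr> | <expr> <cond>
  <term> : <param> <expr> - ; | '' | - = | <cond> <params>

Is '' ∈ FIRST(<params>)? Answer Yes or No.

<params> has an ''-production, so <params> ⇒ ''.

Yes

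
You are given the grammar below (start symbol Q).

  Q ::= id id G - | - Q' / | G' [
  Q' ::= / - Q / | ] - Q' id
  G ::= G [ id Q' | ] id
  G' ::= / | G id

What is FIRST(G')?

G' ::= / contributes {/}.
From G' ::= G id: add FIRST(G) = { ] }.
Union: FIRST(G') = { /, ] }.

{ /, ] }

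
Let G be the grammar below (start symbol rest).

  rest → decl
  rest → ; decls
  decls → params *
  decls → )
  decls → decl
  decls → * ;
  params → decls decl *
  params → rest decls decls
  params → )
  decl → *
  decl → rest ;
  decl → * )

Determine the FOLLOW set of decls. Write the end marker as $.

In rest → ; decls: decls is at the end, add FOLLOW(rest) = { $, ), *, ; }.
In params → decls decl *: add FIRST(decl *) = { *, ; }.
In params → rest decls decls: add FIRST(decls) = { ), *, ; }.
In params → rest decls decls: decls is at the end, add FOLLOW(params) = { * }.
Union: FOLLOW(decls) = { $, ), *, ; }.

{ $, ), *, ; }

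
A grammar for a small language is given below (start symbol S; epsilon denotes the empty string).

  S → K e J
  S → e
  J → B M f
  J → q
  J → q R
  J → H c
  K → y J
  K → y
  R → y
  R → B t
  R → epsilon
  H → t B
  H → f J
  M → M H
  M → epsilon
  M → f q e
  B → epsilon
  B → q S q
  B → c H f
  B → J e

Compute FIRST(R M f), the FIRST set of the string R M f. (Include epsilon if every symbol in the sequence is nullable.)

Add FIRST(R)\{epsilon} = { c, f, q, t, y }; R is nullable, continue.
Add FIRST(M)\{epsilon} = { f, t }; M is nullable, continue.
f is a terminal; add {f} and stop.

{ c, f, q, t, y }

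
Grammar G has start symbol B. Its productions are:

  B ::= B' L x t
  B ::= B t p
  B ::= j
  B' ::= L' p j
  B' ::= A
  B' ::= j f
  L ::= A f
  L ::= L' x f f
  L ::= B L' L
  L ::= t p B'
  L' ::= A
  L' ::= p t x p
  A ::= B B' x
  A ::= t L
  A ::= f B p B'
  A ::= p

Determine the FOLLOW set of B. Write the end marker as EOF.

{ EOF, f, j, p, t }

B is the start symbol, so EOF ∈ FOLLOW(B).
In B ::= B t p: add FIRST(t p) = { t }.
In L ::= B L' L: add FIRST(L' L) = { f, j, p, t }.
In A ::= B B' x: add FIRST(B' x) = { f, j, p, t }.
In A ::= f B p B': add FIRST(p B') = { p }.
Union: FOLLOW(B) = { EOF, f, j, p, t }.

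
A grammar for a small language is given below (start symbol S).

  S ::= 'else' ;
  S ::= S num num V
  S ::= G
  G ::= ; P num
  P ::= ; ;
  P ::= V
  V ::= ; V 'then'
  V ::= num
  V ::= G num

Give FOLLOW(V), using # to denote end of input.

{ #, 'then', num }

In S ::= S num num V: V is at the end, add FOLLOW(S) = { #, num }.
In P ::= V: V is at the end, add FOLLOW(P) = { num }.
In V ::= ; V 'then': add FIRST('then') = { 'then' }.
Union: FOLLOW(V) = { #, 'then', num }.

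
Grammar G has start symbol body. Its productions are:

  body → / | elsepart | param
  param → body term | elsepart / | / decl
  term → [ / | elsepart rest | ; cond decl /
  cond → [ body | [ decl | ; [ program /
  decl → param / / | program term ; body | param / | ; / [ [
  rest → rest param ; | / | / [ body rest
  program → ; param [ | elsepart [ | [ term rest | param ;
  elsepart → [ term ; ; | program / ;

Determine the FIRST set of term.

{ /, ;, [ }

term → [ / contributes {[}.
From term → elsepart rest: add FIRST(elsepart) = { /, ;, [ }.
term → ; cond decl / contributes {;}.
Union: FIRST(term) = { /, ;, [ }.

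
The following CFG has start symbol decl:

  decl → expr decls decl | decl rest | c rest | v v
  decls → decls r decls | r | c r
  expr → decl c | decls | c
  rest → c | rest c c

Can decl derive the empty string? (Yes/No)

No

No nonterminal in this grammar is nullable.
No production of decl has an RHS whose symbols are all nullable, so decl is not nullable.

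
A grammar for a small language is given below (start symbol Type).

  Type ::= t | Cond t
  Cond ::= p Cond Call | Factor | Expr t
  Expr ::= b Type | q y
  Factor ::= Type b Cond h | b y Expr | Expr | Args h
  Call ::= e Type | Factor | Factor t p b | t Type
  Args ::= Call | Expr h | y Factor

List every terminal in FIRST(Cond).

{ b, e, p, q, t, y }

Cond ::= p Cond Call contributes {p}.
From Cond ::= Factor: add FIRST(Factor) = { b, e, p, q, t, y }.
From Cond ::= Expr t: add FIRST(Expr) = { b, q }.
Union: FIRST(Cond) = { b, e, p, q, t, y }.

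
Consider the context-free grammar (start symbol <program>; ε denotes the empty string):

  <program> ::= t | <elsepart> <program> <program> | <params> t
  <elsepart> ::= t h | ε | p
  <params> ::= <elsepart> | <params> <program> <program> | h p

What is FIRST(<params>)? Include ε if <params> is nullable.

From <params> ::= <elsepart>: add FIRST(<elsepart>) = { p, t, ε } (including ε since <elsepart> is nullable).
From <params> ::= <params> <program> <program>: <params> nullable, take FIRST(<params>) ∪ FIRST(<program>) = { h, p, t }.
<params> ::= h p contributes {h}.
Union: FIRST(<params>) = { h, p, t, ε }.

{ h, p, t, ε }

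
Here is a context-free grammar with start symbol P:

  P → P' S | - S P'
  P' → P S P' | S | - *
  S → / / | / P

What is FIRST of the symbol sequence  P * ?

{ -, / }

Add FIRST(P) = { -, / }; P is not nullable, stop.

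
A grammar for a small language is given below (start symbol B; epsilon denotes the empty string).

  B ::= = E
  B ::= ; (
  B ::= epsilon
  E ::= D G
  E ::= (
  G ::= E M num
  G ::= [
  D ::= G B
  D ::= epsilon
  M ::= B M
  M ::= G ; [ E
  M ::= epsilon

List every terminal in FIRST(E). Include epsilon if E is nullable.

From E ::= D G: D nullable, take FIRST(D) ∪ FIRST(G) = { (, [ }.
E ::= ( contributes {(}.
Union: FIRST(E) = { (, [ }.

{ (, [ }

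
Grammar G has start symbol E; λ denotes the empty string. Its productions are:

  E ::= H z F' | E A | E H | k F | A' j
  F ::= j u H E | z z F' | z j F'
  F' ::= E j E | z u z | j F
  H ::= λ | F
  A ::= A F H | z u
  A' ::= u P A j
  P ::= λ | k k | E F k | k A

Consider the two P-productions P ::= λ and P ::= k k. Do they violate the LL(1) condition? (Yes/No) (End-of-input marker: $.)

No

FIRST(λ) = { λ } and FIRST(k k) = { k }.
The first is nullable but FOLLOW(P) = { z } is disjoint from FIRST of the second.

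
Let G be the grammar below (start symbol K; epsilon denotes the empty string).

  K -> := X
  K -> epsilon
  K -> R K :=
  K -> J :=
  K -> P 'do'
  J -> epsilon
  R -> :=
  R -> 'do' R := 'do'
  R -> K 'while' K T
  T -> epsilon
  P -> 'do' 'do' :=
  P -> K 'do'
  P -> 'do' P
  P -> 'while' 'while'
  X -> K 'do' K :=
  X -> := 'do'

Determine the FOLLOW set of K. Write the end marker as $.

{ $, 'do', 'while', := }

K is the start symbol, so $ ∈ FOLLOW(K).
In K -> R K :=: add FIRST(:=) = { := }.
In R -> K 'while' K T: add FIRST('while' K T) = { 'while' }.
In R -> K 'while' K T: add FIRST(T)\{epsilon} = {  }.
  Since T is nullable, also add FOLLOW(R) = { 'do', 'while', := }.
In P -> K 'do': add FIRST('do') = { 'do' }.
In X -> K 'do' K :=: add FIRST('do' K :=) = { 'do' }.
In X -> K 'do' K :=: add FIRST(:=) = { := }.
Union: FOLLOW(K) = { $, 'do', 'while', := }.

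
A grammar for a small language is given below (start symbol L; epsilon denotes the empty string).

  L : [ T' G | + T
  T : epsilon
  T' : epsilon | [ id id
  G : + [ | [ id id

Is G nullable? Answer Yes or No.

No

Nullable nonterminals: T, T'.
No production of G has an RHS whose symbols are all nullable, so G is not nullable.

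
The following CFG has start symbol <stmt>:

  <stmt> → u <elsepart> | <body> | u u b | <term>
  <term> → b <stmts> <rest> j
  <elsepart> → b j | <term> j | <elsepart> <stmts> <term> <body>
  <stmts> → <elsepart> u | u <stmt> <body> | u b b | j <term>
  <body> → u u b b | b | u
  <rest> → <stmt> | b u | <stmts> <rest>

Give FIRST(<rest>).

{ b, j, u }

From <rest> → <stmt>: add FIRST(<stmt>) = { b, u }.
<rest> → b u contributes {b}.
From <rest> → <stmts> <rest>: add FIRST(<stmts>) = { b, j, u }.
Union: FIRST(<rest>) = { b, j, u }.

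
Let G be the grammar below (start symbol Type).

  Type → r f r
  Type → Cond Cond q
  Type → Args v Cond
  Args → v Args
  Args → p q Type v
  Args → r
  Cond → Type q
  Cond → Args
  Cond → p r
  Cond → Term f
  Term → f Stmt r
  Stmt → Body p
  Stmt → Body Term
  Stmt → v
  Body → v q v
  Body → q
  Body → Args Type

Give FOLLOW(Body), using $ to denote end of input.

{ f, p }

In Stmt → Body p: add FIRST(p) = { p }.
In Stmt → Body Term: add FIRST(Term) = { f }.
Union: FOLLOW(Body) = { f, p }.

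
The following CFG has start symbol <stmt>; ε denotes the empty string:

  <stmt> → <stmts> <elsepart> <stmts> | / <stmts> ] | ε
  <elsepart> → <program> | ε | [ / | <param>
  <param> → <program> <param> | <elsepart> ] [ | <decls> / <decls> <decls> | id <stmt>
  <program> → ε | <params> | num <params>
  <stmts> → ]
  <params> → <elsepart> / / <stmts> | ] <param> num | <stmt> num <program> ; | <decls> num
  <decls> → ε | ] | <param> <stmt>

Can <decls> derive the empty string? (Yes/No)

Yes

<decls> has an ε-production, so <decls> ⇒ ε.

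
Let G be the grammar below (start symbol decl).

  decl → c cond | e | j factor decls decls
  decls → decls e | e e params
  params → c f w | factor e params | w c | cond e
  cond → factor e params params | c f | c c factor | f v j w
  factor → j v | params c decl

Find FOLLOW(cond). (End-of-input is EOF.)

In decl → c cond: cond is at the end, add FOLLOW(decl) = { EOF, e }.
In params → cond e: add FIRST(e) = { e }.
Union: FOLLOW(cond) = { EOF, e }.

{ EOF, e }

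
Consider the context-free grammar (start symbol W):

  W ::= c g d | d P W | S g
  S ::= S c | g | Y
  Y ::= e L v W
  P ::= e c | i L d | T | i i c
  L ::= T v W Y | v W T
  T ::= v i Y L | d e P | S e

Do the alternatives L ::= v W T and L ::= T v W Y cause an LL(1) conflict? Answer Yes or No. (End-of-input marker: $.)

FIRST(v W T) = { v } and FIRST(T v W Y) = { d, e, g, v }.
Both contain v, so the two alternatives are not disjoint — LL(1) conflict.

Yes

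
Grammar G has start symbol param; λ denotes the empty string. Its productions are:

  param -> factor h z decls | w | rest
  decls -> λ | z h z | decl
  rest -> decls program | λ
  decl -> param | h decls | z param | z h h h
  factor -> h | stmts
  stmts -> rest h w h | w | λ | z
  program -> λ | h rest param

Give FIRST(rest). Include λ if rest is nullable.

From rest -> decls program: decls, program nullable, take FIRST(decls) ∪ FIRST(program) = { h, w, z }; also λ since the whole RHS is nullable.
rest -> λ contributes λ.
Union: FIRST(rest) = { h, w, z, λ }.

{ h, w, z, λ }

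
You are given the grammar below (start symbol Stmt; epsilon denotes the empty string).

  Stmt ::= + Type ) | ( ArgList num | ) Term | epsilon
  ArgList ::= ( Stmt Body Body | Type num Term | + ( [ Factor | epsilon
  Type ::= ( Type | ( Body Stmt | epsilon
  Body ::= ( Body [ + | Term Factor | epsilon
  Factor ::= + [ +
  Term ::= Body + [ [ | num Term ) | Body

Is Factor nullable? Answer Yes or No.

Nullable nonterminals: ArgList, Body, Stmt, Term, Type.
No production of Factor has an RHS whose symbols are all nullable, so Factor is not nullable.

No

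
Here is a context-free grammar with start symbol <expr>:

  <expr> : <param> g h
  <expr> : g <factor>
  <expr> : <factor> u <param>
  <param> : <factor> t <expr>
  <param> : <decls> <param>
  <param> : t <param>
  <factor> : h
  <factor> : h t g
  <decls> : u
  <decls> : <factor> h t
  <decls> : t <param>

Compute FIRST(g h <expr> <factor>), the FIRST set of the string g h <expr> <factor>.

{ g }

g is a terminal; add {g} and stop.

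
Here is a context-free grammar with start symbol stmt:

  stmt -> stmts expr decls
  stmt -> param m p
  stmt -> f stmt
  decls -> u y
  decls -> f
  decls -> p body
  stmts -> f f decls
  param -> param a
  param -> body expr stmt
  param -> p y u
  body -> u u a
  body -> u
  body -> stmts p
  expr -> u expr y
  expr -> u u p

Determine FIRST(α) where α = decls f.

Add FIRST(decls) = { f, p, u }; decls is not nullable, stop.

{ f, p, u }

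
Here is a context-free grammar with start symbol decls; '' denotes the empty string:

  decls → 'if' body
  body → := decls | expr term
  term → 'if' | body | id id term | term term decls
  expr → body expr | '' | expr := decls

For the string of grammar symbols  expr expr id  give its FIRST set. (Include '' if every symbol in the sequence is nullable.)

Add FIRST(expr)\{''} = { 'if', :=, id }; expr is nullable, continue.
Add FIRST(expr)\{''} = { 'if', :=, id }; expr is nullable, continue.
id is a terminal; add {id} and stop.

{ 'if', :=, id }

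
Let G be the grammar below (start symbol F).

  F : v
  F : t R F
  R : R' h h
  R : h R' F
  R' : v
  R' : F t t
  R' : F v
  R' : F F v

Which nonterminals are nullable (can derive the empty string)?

No nonterminal has an empty production or an RHS whose symbols are all nullable.

{ } (none)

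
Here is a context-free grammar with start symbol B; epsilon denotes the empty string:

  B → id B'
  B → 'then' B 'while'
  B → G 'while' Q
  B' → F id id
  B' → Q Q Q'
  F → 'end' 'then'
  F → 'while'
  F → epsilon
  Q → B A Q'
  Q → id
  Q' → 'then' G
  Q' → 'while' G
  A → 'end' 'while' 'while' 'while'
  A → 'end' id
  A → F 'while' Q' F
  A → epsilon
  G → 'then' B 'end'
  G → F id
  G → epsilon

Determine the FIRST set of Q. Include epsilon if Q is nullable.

{ 'end', 'then', 'while', id }

From Q → B A Q': add FIRST(B) = { 'end', 'then', 'while', id }.
Q → id contributes {id}.
Union: FIRST(Q) = { 'end', 'then', 'while', id }.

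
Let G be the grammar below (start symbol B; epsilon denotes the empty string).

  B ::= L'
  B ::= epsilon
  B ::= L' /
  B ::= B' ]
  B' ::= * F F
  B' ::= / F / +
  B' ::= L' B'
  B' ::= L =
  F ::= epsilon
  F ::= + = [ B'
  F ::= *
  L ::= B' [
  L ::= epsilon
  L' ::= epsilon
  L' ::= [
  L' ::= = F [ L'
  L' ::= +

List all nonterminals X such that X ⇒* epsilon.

Directly nullable (have an epsilon-production): B, F, L, L'.
No other nonterminal has a production whose RHS symbols are all nullable.

{ B, F, L, L' }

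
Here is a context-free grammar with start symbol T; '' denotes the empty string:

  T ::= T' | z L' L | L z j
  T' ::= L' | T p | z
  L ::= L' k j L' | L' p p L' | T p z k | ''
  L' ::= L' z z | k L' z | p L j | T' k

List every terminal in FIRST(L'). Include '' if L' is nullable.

From L' ::= L' z z: add FIRST(L') = { k, p, z }.
L' ::= k L' z contributes {k}.
L' ::= p L j contributes {p}.
From L' ::= T' k: add FIRST(T') = { k, p, z }.
Union: FIRST(L') = { k, p, z }.

{ k, p, z }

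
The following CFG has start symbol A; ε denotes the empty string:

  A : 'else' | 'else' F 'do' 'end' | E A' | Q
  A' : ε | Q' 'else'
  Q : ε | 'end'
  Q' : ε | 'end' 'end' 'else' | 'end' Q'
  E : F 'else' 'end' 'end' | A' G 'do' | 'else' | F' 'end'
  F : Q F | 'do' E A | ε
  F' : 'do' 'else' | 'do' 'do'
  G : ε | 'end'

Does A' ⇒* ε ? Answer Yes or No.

Yes

A' has an ε-production, so A' ⇒ ε.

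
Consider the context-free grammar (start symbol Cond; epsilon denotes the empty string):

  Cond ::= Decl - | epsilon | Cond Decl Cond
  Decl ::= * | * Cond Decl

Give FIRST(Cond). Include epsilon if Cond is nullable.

From Cond ::= Decl -: add FIRST(Decl) = { * }.
Cond ::= epsilon contributes epsilon.
From Cond ::= Cond Decl Cond: Cond nullable, take FIRST(Cond) ∪ FIRST(Decl) = { * }.
Union: FIRST(Cond) = { *, epsilon }.

{ *, epsilon }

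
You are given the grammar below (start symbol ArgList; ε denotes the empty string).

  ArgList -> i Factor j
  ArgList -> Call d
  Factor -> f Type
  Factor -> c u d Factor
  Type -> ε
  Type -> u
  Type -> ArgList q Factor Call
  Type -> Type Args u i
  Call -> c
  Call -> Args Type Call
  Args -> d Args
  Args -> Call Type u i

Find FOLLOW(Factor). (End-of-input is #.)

{ c, d, j }

In ArgList -> i Factor j: add FIRST(j) = { j }.
In Factor -> c u d Factor: Factor is at the end, add FOLLOW(Factor) = { c, d, j }.
In Type -> ArgList q Factor Call: add FIRST(Call) = { c, d }.
Union: FOLLOW(Factor) = { c, d, j }.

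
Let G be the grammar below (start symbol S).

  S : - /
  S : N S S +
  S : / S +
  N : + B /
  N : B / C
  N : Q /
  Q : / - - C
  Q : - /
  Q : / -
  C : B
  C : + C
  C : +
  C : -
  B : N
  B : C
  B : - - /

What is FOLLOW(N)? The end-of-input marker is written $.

In S : N S S +: add FIRST(S S +) = { +, -, / }.
In B : N: N is at the end, add FOLLOW(B) = { +, -, / }.
Union: FOLLOW(N) = { +, -, / }.

{ +, -, / }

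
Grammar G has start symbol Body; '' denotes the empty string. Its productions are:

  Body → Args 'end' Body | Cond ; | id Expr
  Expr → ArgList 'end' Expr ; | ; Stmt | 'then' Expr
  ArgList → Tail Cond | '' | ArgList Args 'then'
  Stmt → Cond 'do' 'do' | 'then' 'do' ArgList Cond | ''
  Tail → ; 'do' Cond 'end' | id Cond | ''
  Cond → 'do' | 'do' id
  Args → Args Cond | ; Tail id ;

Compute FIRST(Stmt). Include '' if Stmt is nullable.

From Stmt → Cond 'do' 'do': add FIRST(Cond) = { 'do' }.
Stmt → 'then' 'do' ArgList Cond contributes {'then'}.
Stmt → '' contributes ''.
Union: FIRST(Stmt) = { 'do', 'then', '' }.

{ 'do', 'then', '' }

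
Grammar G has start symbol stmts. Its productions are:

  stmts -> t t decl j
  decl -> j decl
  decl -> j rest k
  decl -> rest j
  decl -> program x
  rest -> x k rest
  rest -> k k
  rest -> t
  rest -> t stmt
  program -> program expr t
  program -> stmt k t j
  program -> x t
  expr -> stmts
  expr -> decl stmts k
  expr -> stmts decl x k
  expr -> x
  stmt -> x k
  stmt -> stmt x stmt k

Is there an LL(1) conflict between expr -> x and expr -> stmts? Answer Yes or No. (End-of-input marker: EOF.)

No

FIRST(x) = { x } and FIRST(stmts) = { t }.
The FIRST sets are disjoint and neither alternative is nullable — no conflict.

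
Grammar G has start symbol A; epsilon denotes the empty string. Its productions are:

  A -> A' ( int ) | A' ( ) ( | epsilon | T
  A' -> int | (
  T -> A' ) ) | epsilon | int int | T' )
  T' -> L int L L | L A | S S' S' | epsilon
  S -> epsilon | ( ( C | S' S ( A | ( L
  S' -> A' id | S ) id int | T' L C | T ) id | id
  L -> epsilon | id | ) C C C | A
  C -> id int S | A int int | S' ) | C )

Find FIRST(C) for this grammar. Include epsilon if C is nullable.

C -> id int S contributes {id}.
From C -> A int int: A nullable, take FIRST(A) ∪ {int} = { (, ), id, int }.
From C -> S' ): add FIRST(S') = { (, ), id, int }.
From C -> C ): add FIRST(C) = { (, ), id, int }.
Union: FIRST(C) = { (, ), id, int }.

{ (, ), id, int }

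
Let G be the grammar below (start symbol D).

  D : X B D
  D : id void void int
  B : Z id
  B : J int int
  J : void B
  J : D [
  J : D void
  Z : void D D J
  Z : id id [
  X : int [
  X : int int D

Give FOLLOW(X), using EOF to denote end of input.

In D : X B D: add FIRST(B D) = { id, int, void }.
Union: FOLLOW(X) = { id, int, void }.

{ id, int, void }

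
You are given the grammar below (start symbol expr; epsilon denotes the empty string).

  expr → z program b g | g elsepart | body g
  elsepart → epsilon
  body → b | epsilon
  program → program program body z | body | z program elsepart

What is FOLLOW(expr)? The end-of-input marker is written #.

{ # }

expr is the start symbol, so # ∈ FOLLOW(expr).
Union: FOLLOW(expr) = { # }.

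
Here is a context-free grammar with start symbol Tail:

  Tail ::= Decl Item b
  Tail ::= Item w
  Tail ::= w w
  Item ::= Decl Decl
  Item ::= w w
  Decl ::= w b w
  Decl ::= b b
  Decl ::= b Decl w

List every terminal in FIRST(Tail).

From Tail ::= Decl Item b: add FIRST(Decl) = { b, w }.
From Tail ::= Item w: add FIRST(Item) = { b, w }.
Tail ::= w w contributes {w}.
Union: FIRST(Tail) = { b, w }.

{ b, w }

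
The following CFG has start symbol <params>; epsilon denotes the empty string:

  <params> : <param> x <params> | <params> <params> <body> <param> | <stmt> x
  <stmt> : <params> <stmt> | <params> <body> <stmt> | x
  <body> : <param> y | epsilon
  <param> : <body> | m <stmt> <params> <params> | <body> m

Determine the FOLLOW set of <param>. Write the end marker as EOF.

{ EOF, m, x, y }

In <params> : <param> x <params>: add FIRST(x <params>) = { x }.
In <params> : <params> <params> <body> <param>: <param> is at the end, add FOLLOW(<params>) = { EOF, m, x, y }.
In <body> : <param> y: add FIRST(y) = { y }.
Union: FOLLOW(<param>) = { EOF, m, x, y }.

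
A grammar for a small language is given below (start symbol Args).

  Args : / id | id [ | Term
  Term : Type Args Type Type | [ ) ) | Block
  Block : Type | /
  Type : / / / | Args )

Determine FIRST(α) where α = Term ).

{ /, [, id }

Add FIRST(Term) = { /, [, id }; Term is not nullable, stop.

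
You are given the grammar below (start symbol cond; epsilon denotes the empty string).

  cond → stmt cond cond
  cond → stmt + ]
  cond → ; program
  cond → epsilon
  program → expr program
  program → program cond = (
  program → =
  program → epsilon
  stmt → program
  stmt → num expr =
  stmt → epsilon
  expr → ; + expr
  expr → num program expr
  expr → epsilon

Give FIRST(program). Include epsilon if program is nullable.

From program → expr program: expr, program nullable, take FIRST(expr) ∪ FIRST(program) = { +, ;, =, num }; also epsilon since the whole RHS is nullable.
From program → program cond = (: program, cond nullable, take FIRST(program) ∪ FIRST(cond) ∪ {=} = { +, ;, =, num }.
program → = contributes {=}.
program → epsilon contributes epsilon.
Union: FIRST(program) = { +, ;, =, num, epsilon }.

{ +, ;, =, num, epsilon }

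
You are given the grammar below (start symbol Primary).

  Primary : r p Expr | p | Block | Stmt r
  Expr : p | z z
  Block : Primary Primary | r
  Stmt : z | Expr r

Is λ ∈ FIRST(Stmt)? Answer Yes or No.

No

No nonterminal in this grammar is nullable.
No production of Stmt has an RHS whose symbols are all nullable, so Stmt is not nullable.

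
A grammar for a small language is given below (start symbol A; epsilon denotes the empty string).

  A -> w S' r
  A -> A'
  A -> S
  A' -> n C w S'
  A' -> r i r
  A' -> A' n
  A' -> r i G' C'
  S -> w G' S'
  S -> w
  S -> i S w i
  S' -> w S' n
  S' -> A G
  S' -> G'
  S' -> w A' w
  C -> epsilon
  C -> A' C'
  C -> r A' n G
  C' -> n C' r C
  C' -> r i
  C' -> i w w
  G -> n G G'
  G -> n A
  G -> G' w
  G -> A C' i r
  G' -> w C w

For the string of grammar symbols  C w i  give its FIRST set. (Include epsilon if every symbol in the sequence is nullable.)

{ n, r, w }

Add FIRST(C)\{epsilon} = { n, r }; C is nullable, continue.
w is a terminal; add {w} and stop.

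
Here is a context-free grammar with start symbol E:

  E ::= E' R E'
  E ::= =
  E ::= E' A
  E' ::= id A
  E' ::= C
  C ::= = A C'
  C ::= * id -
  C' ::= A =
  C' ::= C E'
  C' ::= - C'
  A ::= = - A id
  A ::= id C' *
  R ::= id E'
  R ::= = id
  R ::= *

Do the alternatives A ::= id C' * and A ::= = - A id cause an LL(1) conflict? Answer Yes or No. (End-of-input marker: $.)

No

FIRST(id C' *) = { id } and FIRST(= - A id) = { = }.
The FIRST sets are disjoint and neither alternative is nullable — no conflict.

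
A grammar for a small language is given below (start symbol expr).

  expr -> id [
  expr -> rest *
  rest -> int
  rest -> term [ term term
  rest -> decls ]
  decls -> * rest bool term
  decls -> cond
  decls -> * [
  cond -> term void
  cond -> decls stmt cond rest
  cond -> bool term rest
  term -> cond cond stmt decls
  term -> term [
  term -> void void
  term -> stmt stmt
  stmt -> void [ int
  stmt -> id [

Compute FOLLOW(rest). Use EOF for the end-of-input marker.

{ *, [, ], bool, id, int, void }

In expr -> rest *: add FIRST(*) = { * }.
In decls -> * rest bool term: add FIRST(bool term) = { bool }.
In cond -> decls stmt cond rest: rest is at the end, add FOLLOW(cond) = { *, [, ], bool, id, int, void }.
In cond -> bool term rest: rest is at the end, add FOLLOW(cond) = { *, [, ], bool, id, int, void }.
Union: FOLLOW(rest) = { *, [, ], bool, id, int, void }.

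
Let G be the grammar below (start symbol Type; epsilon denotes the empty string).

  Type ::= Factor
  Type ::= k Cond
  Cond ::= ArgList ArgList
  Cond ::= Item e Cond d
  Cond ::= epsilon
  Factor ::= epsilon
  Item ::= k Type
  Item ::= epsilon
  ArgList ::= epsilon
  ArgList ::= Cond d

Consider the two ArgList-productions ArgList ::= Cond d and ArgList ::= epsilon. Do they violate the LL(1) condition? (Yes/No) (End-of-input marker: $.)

FIRST(Cond d) = { d, e, k } and FIRST(epsilon) = { epsilon }.
The second alternative is nullable and FOLLOW(ArgList) = { $, d, e, k } shares d with FIRST of the first — conflict.

Yes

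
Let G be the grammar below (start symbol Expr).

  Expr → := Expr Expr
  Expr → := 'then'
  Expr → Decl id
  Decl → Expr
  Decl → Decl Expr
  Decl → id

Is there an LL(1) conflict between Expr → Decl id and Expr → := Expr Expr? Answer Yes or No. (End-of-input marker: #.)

FIRST(Decl id) = { :=, id } and FIRST(:= Expr Expr) = { := }.
Both contain :=, so the two alternatives are not disjoint — LL(1) conflict.

Yes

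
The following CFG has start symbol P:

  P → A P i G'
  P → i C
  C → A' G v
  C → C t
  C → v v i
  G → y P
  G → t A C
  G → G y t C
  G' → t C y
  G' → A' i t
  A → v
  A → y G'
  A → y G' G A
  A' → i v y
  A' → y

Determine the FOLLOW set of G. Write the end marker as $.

{ v, y }

In C → A' G v: add FIRST(v) = { v }.
In G → G y t C: add FIRST(y t C) = { y }.
In A → y G' G A: add FIRST(A) = { v, y }.
Union: FOLLOW(G) = { v, y }.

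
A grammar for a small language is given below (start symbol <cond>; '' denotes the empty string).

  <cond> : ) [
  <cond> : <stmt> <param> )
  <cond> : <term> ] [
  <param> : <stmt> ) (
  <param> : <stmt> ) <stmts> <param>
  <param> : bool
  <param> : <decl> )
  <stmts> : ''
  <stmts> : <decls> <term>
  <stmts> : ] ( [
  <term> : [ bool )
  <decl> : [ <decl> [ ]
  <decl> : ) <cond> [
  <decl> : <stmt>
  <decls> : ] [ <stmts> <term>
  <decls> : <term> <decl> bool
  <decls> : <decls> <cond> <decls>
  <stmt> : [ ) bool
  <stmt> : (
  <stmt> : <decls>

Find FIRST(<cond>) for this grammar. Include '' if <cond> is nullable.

<cond> : ) [ contributes {)}.
From <cond> : <stmt> <param> ): add FIRST(<stmt>) = { (, [, ] }.
From <cond> : <term> ] [: add FIRST(<term>) = { [ }.
Union: FIRST(<cond>) = { (, ), [, ] }.

{ (, ), [, ] }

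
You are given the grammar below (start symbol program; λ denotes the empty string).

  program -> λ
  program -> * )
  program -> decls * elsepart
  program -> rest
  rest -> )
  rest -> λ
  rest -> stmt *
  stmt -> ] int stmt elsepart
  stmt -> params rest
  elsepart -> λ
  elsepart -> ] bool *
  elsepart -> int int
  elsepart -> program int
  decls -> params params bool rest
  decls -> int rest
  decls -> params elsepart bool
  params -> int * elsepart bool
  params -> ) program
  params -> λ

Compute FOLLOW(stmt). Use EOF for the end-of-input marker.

In rest -> stmt *: add FIRST(*) = { * }.
In stmt -> ] int stmt elsepart: add FIRST(elsepart)\{λ} = { ), *, ], bool, int }.
  Since elsepart is nullable, also add FOLLOW(stmt) = { ), *, ], bool, int }.
Union: FOLLOW(stmt) = { ), *, ], bool, int }.

{ ), *, ], bool, int }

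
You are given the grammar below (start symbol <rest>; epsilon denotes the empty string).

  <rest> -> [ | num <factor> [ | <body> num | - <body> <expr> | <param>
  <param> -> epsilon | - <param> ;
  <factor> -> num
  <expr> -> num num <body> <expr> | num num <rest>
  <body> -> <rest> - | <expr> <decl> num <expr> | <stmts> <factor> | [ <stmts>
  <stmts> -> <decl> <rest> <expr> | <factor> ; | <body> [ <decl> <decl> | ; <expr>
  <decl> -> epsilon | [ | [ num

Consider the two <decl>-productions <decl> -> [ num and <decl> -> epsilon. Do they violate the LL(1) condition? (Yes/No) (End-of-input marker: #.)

FIRST([ num) = { [ } and FIRST(epsilon) = { epsilon }.
The second alternative is nullable and FOLLOW(<decl>) = { -, ;, [, num } shares [ with FIRST of the first — conflict.

Yes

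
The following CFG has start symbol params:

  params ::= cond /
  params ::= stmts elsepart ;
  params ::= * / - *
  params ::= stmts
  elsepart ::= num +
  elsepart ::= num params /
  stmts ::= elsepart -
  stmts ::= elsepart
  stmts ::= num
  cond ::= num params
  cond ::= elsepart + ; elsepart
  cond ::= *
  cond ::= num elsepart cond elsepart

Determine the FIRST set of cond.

{ *, num }

cond ::= num params contributes {num}.
From cond ::= elsepart + ; elsepart: add FIRST(elsepart) = { num }.
cond ::= * contributes {*}.
cond ::= num elsepart cond elsepart contributes {num}.
Union: FIRST(cond) = { *, num }.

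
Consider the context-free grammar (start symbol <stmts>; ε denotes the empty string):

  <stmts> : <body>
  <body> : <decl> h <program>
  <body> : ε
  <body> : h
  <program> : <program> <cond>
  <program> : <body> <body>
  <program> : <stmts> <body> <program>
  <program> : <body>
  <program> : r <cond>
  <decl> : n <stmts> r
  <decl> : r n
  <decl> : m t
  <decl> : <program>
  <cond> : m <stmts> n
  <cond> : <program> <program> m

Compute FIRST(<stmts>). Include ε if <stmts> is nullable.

{ h, m, n, r, ε }

From <stmts> : <body>: add FIRST(<body>) = { h, m, n, r, ε } (including ε since <body> is nullable).
Union: FIRST(<stmts>) = { h, m, n, r, ε }.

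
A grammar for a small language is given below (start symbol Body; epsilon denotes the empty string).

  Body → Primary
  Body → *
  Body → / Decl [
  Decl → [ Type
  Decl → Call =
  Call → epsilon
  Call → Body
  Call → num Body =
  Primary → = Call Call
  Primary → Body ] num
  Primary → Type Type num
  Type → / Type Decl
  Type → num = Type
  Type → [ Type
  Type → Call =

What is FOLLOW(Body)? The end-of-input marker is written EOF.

Body is the start symbol, so EOF ∈ FOLLOW(Body).
In Call → Body: Body is at the end, add FOLLOW(Call) = { EOF, *, /, =, [, ], num }.
In Call → num Body =: add FIRST(=) = { = }.
In Primary → Body ] num: add FIRST(] num) = { ] }.
Union: FOLLOW(Body) = { EOF, *, /, =, [, ], num }.

{ EOF, *, /, =, [, ], num }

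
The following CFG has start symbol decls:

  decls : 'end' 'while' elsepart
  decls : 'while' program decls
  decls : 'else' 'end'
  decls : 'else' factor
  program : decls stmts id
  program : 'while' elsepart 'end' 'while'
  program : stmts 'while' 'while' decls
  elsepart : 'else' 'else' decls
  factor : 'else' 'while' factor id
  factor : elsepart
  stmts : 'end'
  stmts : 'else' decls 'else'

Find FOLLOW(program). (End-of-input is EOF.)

In decls : 'while' program decls: add FIRST(decls) = { 'else', 'end', 'while' }.
Union: FOLLOW(program) = { 'else', 'end', 'while' }.

{ 'else', 'end', 'while' }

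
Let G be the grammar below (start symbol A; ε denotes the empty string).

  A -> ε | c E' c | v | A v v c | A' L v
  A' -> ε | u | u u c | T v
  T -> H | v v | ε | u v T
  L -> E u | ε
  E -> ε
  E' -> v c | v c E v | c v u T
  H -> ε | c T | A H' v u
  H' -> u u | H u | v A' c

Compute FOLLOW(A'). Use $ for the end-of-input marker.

In A -> A' L v: add FIRST(L v) = { u, v }.
In H' -> v A' c: add FIRST(c) = { c }.
Union: FOLLOW(A') = { c, u, v }.

{ c, u, v }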